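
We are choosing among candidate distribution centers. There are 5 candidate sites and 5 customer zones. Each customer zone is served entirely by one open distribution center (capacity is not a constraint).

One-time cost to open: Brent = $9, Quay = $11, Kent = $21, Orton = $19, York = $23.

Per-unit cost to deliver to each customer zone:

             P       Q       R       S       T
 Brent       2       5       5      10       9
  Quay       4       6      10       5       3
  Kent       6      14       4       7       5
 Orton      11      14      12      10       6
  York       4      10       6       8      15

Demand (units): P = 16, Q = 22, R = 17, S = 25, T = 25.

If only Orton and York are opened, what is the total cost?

Total cost: 778

Each customer zone is assigned to its cheapest site among the open ones.
{Orton, York}: P→York 4·16=64, Q→York 10·22=220, R→York 6·17=102, S→York 8·25=200, T→Orton 6·25=150. Service 736; fixed 42; total 778.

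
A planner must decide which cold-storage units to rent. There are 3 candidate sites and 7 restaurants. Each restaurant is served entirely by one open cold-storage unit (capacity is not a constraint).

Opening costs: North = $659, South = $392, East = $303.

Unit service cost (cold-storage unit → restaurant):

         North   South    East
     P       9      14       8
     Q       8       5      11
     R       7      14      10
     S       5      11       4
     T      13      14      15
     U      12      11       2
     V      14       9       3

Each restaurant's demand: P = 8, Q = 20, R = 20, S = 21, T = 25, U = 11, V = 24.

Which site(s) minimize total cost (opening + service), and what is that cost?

For any fixed open set, each restaurant goes to its cheapest open site; total = fixed + service.
{East}: P→East 8·8=64, Q→East 11·20=220, R→East 10·20=200, S→East 4·21=84, T→East 15·25=375, U→East 2·11=22, V→East 3·24=72. Service 1037; fixed 303; total 1340.
{South, East}: service 892 + fixed 695 = 1587
{South}: service 1410 + fixed 392 = 1802
{North, South, East}: P→East 8·8=64, Q→South 5·20=100, R→North 7·20=140, S→East 4·21=84, T→North 13·25=325, U→East 2·11=22, V→East 3·24=72. Service 807; fixed 1354; total 2161.
(All 7 nonempty subsets were checked; East only is lowest.)

Open East only; minimum total cost 1340.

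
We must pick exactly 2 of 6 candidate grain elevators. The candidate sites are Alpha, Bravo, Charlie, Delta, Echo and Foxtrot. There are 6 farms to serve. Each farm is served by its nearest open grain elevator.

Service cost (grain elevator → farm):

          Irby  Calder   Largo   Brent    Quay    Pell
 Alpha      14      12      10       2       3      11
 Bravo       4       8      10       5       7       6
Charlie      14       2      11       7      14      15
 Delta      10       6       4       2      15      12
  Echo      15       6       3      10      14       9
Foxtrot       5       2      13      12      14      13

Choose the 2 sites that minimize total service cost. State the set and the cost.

With exactly 2 open, each farm uses its cheapest among the chosen.
{Bravo, Delta}: Irby→Bravo 4, Calder→Delta 6, Largo→Delta 4, Brent→Delta 2, Quay→Bravo 7, Pell→Bravo 6. Service cost 29.
{Bravo, Echo}: service cost 31
{Alpha, Bravo}: service cost 33
Among all 15 size-2 choices, {Bravo, Delta} is lowest.

Choose Bravo and Delta; total service cost 29.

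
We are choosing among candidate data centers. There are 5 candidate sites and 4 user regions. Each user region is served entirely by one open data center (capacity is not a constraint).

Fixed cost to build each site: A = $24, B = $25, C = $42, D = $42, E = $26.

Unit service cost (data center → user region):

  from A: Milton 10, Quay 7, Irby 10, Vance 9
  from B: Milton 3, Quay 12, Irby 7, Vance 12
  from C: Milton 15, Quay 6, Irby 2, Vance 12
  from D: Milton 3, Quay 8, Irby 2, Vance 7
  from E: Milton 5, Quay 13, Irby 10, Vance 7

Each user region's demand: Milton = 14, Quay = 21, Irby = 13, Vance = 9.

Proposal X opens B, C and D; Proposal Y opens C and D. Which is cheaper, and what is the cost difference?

Proposal X: {B, C, D}: Milton→B 3·14=42, Quay→C 6·21=126, Irby→C 2·13=26, Vance→D 7·9=63. Service 257; fixed 109; total 366.
Proposal Y: {C, D}: Milton→D 3·14=42, Quay→C 6·21=126, Irby→C 2·13=26, Vance→D 7·9=63. Service 257; fixed 84; total 341.
Difference: |366 − 341| = 25.

Proposal Y is cheaper by 25.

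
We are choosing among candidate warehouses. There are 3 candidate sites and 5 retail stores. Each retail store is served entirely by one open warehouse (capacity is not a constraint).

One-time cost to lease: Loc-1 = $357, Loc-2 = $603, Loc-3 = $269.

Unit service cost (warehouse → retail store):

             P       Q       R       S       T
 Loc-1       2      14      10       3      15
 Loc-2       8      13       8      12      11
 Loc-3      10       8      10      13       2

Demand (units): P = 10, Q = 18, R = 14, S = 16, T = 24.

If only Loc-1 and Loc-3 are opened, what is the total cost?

Total cost: 1026

Each retail store is assigned to its cheapest site among the open ones.
{Loc-1, Loc-3}: P→Loc-1 2·10=20, Q→Loc-3 8·18=144, R→Loc-1 10·14=140, S→Loc-1 3·16=48, T→Loc-3 2·24=48. Service 400; fixed 626; total 1026.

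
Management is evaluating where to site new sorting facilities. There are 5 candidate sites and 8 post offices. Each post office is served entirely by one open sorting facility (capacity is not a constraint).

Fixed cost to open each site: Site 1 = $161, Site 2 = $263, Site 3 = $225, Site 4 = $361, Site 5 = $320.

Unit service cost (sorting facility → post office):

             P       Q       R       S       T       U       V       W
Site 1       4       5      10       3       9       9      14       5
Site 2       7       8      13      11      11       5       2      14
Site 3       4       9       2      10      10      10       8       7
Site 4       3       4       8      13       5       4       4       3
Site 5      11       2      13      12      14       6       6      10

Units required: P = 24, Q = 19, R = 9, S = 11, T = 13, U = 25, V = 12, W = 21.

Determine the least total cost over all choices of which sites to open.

Minimum total cost: 1000

For any fixed open set, each post office goes to its cheapest open site; total = fixed + service.
{Site 4}: P→Site 4 3·24=72, Q→Site 4 4·19=76, R→Site 4 8·9=72, S→Site 4 13·11=143, T→Site 4 5·13=65, U→Site 4 4·25=100, V→Site 4 4·12=48, W→Site 4 3·21=63. Service 639; fixed 361; total 1000.
{Site 1, Site 4}: service 529 + fixed 522 = 1051
{Site 1}: service 929 + fixed 161 = 1090
{Site 1, Site 2, Site 3, Site 4, Site 5}: service 413 + fixed 1330 = 1743
No other subset beats 1000.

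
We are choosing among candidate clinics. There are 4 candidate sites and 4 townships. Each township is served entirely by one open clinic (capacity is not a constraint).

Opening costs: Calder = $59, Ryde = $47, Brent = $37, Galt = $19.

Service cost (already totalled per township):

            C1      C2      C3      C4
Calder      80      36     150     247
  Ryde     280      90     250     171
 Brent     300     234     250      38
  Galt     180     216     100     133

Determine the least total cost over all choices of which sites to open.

Minimum total cost: 369

For any fixed open set, each township goes to its cheapest open site; total = fixed + service.
{Calder, Brent, Galt}: C1→Calder 80, C2→Calder 36, C3→Galt 100, C4→Brent 38. Service 254; fixed 115; total 369.
{Calder, Brent}: service 304 + fixed 96 = 400
{Calder, Ryde, Brent, Galt}: C1→Calder 80, C2→Calder 36, C3→Galt 100, C4→Brent 38. Service 254; fixed 162; total 416.
{Galt}: service 629 + fixed 19 = 648
No other subset beats 369.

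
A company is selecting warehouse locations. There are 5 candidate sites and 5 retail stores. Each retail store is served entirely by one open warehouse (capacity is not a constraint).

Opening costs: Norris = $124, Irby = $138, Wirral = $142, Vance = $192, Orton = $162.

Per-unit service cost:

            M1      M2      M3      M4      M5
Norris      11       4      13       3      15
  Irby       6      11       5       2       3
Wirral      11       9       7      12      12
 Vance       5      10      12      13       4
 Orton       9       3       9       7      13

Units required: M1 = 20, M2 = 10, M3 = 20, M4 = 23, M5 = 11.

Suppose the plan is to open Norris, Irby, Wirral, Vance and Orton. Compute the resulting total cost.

Total cost: 1067

Each retail store is assigned to its cheapest site among the open ones.
{Norris, Irby, Wirral, Vance, Orton}: M1→Vance 5·20=100, M2→Orton 3·10=30, M3→Irby 5·20=100, M4→Irby 2·23=46, M5→Irby 3·11=33. Service 309; fixed 758; total 1067.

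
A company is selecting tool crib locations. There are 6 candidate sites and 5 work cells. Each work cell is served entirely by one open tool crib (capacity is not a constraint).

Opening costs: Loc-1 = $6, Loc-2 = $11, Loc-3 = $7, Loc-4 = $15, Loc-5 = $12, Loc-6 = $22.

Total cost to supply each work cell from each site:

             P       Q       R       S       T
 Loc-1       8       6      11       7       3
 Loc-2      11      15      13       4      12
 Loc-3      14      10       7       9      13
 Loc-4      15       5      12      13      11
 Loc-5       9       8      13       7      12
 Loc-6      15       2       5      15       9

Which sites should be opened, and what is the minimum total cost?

Open Loc-1 only; minimum total cost 41.

For any fixed open set, each work cell goes to its cheapest open site; total = fixed + service.
{Loc-1}: P→Loc-1 8, Q→Loc-1 6, R→Loc-1 11, S→Loc-1 7, T→Loc-1 3. Service 35; fixed 6; total 41.
{Loc-1, Loc-3}: P→Loc-1 8, Q→Loc-1 6, R→Loc-3 7, S→Loc-1 7, T→Loc-1 3. Service 31; fixed 13; total 44.
{Loc-1, Loc-2}: P→Loc-1 8, Q→Loc-1 6, R→Loc-1 11, S→Loc-2 4, T→Loc-1 3. Service 32; fixed 17; total 49.
{Loc-1, Loc-2, Loc-3, Loc-4, Loc-5, Loc-6}: service 22 + fixed 73 = 95
No other subset beats 41.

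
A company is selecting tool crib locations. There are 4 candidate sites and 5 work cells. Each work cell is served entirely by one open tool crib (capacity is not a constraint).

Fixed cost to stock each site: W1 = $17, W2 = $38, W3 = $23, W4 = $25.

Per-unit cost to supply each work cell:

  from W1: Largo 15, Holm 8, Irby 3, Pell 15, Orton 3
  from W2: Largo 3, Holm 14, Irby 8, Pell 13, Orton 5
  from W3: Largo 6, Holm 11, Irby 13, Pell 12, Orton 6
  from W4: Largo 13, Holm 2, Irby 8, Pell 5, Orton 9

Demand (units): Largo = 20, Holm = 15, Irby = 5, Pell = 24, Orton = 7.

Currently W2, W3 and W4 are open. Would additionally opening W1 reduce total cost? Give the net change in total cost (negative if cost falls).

Yes — net change −22 (cost falls by 22).

Current service cost with {W2, W3, W4}: 285.
Adding W1: each work cell re-picks its cheapest; new service cost 246, saving 39.
Extra fixed cost: 17. Net change = 17 − 39 = -22.
(Totals: 371 → 349.)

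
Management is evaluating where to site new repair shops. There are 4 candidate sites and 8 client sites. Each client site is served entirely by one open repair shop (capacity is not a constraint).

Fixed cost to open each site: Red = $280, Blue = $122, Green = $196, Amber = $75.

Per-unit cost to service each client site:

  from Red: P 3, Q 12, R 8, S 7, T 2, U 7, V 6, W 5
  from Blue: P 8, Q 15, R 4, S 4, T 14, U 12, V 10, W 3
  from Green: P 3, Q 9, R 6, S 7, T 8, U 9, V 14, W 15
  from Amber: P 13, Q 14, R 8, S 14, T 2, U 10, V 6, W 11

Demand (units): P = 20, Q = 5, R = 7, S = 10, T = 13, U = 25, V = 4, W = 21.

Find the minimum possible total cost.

For any fixed open set, each client site goes to its cheapest open site; total = fixed + service.
{Red}: P→Red 3·20=60, Q→Red 12·5=60, R→Red 8·7=56, S→Red 7·10=70, T→Red 2·13=26, U→Red 7·25=175, V→Red 6·4=24, W→Red 5·21=105. Service 576; fixed 280; total 856.
{Blue, Amber}: service 661 + fixed 197 = 858
{Red, Blue}: P→Red 3·20=60, Q→Red 12·5=60, R→Blue 4·7=28, S→Blue 4·10=40, T→Red 2·13=26, U→Red 7·25=175, V→Red 6·4=24, W→Blue 3·21=63. Service 476; fixed 402; total 878.
{Red, Blue, Green, Amber}: P→Red 3·20=60, Q→Green 9·5=45, R→Blue 4·7=28, S→Blue 4·10=40, T→Red 2·13=26, U→Red 7·25=175, V→Red 6·4=24, W→Blue 3·21=63. Service 461; fixed 673; total 1134.
No other subset beats 856.

Minimum total cost: 856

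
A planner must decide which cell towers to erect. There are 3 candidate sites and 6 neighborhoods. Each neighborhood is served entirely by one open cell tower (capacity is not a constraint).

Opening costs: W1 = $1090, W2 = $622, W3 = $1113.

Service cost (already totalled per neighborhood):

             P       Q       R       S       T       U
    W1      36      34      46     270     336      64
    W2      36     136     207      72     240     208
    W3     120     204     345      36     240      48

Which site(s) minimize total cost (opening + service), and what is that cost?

Open W2 only; minimum total cost 1521.

For any fixed open set, each neighborhood goes to its cheapest open site; total = fixed + service.
{W2}: P→W2 36, Q→W2 136, R→W2 207, S→W2 72, T→W2 240, U→W2 208. Service 899; fixed 622; total 1521.
{W1}: P→W1 36, Q→W1 34, R→W1 46, S→W1 270, T→W1 336, U→W1 64. Service 786; fixed 1090; total 1876.
{W3}: service 993 + fixed 1113 = 2106
{W1, W2, W3}: service 440 + fixed 2825 = 3265
No other subset beats 1521.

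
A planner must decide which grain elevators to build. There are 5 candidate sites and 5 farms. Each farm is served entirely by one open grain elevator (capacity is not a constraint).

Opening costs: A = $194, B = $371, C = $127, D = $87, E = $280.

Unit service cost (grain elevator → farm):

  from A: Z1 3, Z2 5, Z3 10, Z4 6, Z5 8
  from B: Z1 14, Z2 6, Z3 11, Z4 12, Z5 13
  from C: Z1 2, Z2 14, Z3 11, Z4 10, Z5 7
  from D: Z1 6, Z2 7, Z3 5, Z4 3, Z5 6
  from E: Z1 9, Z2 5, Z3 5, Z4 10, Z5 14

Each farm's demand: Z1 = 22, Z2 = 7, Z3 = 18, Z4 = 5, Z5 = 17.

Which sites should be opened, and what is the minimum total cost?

For any fixed open set, each farm goes to its cheapest open site; total = fixed + service.
{D}: Z1→D 6·22=132, Z2→D 7·7=49, Z3→D 5·18=90, Z4→D 3·5=15, Z5→D 6·17=102. Service 388; fixed 87; total 475.
{C, D}: service 300 + fixed 214 = 514
{A, D}: service 308 + fixed 281 = 589
{A, B, C, D, E}: service 286 + fixed 1059 = 1345
No other subset beats 475.

Open D only; minimum total cost 475.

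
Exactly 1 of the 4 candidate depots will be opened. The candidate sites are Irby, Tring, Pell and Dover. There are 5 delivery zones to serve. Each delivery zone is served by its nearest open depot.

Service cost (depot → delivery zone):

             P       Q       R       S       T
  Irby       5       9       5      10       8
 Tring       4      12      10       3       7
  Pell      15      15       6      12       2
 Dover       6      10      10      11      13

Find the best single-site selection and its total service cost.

With exactly 1 open, each delivery zone uses its cheapest among the chosen.
{Tring}: P→Tring 4, Q→Tring 12, R→Tring 10, S→Tring 3, T→Tring 7. Service cost 36.
{Irby}: service cost 37
{Pell}: service cost 50
Among all 4 size-1 choices, {Tring} is lowest.

Choose Tring only; total service cost 36.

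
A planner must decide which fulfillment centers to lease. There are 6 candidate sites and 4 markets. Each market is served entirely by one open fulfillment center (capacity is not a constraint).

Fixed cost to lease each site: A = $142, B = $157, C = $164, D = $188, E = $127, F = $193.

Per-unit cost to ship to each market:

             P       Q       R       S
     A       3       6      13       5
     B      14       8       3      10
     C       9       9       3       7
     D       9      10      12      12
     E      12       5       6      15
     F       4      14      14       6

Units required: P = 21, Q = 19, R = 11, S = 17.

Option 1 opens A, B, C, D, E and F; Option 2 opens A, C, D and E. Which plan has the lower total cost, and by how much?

Option 2 is cheaper by 350.

Option 1: {A, B, C, D, E, F}: P→A 3·21=63, Q→E 5·19=95, R→B 3·11=33, S→A 5·17=85. Service 276; fixed 971; total 1247.
Option 2: {A, C, D, E}: P→A 3·21=63, Q→E 5·19=95, R→C 3·11=33, S→A 5·17=85. Service 276; fixed 621; total 897.
Difference: |1247 − 897| = 350.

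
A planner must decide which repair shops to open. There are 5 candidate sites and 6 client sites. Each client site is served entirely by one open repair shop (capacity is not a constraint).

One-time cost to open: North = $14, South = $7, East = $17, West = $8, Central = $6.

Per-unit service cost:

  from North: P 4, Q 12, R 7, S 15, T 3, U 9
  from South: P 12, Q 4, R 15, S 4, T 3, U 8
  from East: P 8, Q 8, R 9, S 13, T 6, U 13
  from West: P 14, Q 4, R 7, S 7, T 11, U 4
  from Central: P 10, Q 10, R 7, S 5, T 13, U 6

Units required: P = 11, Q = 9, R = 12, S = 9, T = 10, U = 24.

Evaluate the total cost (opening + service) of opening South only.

Each client site is assigned to its cheapest site among the open ones.
{South}: P→South 12·11=132, Q→South 4·9=36, R→South 15·12=180, S→South 4·9=36, T→South 3·10=30, U→South 8·24=192. Service 606; fixed 7; total 613.

Total cost: 613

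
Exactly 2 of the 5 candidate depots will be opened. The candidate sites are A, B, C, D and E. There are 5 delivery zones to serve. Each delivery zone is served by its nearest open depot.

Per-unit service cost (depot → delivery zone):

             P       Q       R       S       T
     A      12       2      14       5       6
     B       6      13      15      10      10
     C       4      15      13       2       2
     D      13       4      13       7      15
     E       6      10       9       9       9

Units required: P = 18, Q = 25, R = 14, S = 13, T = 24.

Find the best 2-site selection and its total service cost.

Choose A and C; total service cost 378.

With exactly 2 open, each delivery zone uses its cheapest among the chosen.
{A, C}: P→C 4·18=72, Q→A 2·25=50, R→C 13·14=182, S→C 2·13=26, T→C 2·24=48. Service cost 378.
{C, D}: service cost 428
{A, E}: service cost 493
Among all 10 size-2 choices, {A, C} is lowest.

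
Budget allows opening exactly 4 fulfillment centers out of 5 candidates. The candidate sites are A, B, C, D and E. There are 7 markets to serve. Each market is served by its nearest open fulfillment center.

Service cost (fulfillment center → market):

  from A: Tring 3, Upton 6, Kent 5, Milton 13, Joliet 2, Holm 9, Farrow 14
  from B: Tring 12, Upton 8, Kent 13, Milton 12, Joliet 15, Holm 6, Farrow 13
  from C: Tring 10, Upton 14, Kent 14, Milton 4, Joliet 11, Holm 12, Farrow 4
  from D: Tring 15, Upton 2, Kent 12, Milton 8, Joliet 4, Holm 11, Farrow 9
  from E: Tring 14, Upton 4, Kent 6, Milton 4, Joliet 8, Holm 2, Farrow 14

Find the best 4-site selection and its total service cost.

With exactly 4 open, each market uses its cheapest among the chosen.
{A, C, D, E}: Tring→A 3, Upton→D 2, Kent→A 5, Milton→C 4, Joliet→A 2, Holm→E 2, Farrow→C 4. Service cost 22.
{A, B, C, E}: service cost 24
{A, B, C, D}: service cost 26
Among all 5 size-4 choices, {A, C, D, E} is lowest.

Choose A, C, D and E; total service cost 22.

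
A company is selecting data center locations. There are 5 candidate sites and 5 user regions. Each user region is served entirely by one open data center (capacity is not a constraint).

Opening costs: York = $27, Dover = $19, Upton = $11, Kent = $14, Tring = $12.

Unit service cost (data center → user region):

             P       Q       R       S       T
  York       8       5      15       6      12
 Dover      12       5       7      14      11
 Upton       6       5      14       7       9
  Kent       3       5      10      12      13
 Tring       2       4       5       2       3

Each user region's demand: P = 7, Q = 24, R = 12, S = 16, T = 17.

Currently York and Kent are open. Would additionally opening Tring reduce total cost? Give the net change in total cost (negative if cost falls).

Current service cost with {York, Kent}: 561.
Adding Tring: each user region re-picks its cheapest; new service cost 253, saving 308.
Extra fixed cost: 12. Net change = 12 − 308 = -296.
(Totals: 602 → 306.)

Yes — net change −296 (cost falls by 296).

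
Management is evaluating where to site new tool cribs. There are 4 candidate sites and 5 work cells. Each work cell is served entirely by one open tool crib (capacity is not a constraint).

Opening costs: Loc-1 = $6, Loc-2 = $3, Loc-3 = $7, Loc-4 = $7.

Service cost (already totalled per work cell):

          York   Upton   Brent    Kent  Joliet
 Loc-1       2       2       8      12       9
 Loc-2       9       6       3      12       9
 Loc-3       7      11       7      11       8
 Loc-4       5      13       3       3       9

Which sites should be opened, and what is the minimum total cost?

Open Loc-1 and Loc-4; minimum total cost 32.

For any fixed open set, each work cell goes to its cheapest open site; total = fixed + service.
{Loc-1, Loc-4}: York→Loc-1 2, Upton→Loc-1 2, Brent→Loc-4 3, Kent→Loc-4 3, Joliet→Loc-1 9. Service 19; fixed 13; total 32.
{Loc-1, Loc-2, Loc-4}: York→Loc-1 2, Upton→Loc-1 2, Brent→Loc-2 3, Kent→Loc-4 3, Joliet→Loc-1 9. Service 19; fixed 16; total 35.
{Loc-2, Loc-4}: service 26 + fixed 10 = 36
{Loc-1, Loc-2, Loc-3, Loc-4}: York→Loc-1 2, Upton→Loc-1 2, Brent→Loc-2 3, Kent→Loc-4 3, Joliet→Loc-3 8. Service 18; fixed 23; total 41.
No other subset beats 32.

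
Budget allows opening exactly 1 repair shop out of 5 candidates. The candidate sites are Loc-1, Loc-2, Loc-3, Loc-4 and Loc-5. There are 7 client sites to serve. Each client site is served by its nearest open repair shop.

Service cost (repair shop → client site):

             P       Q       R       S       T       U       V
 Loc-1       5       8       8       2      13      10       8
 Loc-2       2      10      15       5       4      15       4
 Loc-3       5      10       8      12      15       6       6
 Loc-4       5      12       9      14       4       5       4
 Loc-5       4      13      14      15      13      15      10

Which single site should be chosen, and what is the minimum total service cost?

With exactly 1 open, each client site uses its cheapest among the chosen.
{Loc-4}: P→Loc-4 5, Q→Loc-4 12, R→Loc-4 9, S→Loc-4 14, T→Loc-4 4, U→Loc-4 5, V→Loc-4 4. Service cost 53.
{Loc-1}: service cost 54
{Loc-2}: service cost 55
Among all 5 size-1 choices, {Loc-4} is lowest.

Choose Loc-4 only; total service cost 53.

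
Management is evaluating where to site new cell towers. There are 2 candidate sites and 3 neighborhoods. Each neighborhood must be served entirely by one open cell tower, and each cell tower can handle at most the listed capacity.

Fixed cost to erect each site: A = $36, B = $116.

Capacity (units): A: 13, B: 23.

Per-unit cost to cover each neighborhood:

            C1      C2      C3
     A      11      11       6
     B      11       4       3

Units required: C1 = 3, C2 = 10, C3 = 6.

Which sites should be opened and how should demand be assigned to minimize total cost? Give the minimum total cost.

Open {B}: C1→B 11·3=33, C2→B 4·10=40, C3→B 3·6=18.
Loads: B carries 19/23. Service 91; fixed 116; total 207.
Next best feasible plan costs 243.

Minimum total cost: 207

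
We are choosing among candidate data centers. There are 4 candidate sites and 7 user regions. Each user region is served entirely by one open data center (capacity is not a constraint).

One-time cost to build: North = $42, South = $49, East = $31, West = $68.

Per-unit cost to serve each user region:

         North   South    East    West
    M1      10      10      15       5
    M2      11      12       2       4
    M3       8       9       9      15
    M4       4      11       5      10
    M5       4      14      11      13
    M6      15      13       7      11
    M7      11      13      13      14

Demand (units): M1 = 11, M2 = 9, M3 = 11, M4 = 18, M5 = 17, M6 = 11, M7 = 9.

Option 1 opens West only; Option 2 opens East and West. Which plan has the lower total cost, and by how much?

Option 2 is cheaper by 230.

Option 1: {West}: M1→West 5·11=55, M2→West 4·9=36, M3→West 15·11=165, M4→West 10·18=180, M5→West 13·17=221, M6→West 11·11=121, M7→West 14·9=126. Service 904; fixed 68; total 972.
Option 2: {East, West}: M1→West 5·11=55, M2→East 2·9=18, M3→East 9·11=99, M4→East 5·18=90, M5→East 11·17=187, M6→East 7·11=77, M7→East 13·9=117. Service 643; fixed 99; total 742.
Difference: |972 − 742| = 230.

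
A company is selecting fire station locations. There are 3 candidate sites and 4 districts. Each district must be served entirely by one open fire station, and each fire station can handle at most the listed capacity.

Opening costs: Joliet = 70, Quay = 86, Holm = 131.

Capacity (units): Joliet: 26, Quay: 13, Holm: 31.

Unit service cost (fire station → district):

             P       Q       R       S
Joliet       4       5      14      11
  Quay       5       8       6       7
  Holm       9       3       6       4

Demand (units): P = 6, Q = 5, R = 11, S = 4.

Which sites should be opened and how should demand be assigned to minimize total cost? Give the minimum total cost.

Minimum total cost: 282

Open {Holm}: P→Holm 9·6=54, Q→Holm 3·5=15, R→Holm 6·11=66, S→Holm 4·4=16.
Loads: Holm carries 26/31. Service 151; fixed 131; total 282.
Next best feasible plan costs 315.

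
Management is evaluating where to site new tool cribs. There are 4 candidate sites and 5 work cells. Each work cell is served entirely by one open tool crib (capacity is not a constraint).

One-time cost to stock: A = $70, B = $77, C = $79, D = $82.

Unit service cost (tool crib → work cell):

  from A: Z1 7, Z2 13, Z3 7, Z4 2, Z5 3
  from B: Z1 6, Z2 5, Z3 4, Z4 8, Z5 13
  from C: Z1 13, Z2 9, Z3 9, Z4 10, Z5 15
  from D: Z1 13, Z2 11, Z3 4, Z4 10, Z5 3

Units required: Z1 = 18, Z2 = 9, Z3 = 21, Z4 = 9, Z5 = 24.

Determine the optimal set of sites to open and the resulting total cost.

Open A and B; minimum total cost 474.

For any fixed open set, each work cell goes to its cheapest open site; total = fixed + service.
{A, B}: Z1→B 6·18=108, Z2→B 5·9=45, Z3→B 4·21=84, Z4→A 2·9=18, Z5→A 3·24=72. Service 327; fixed 147; total 474.
{B, D}: service 381 + fixed 159 = 540
{A}: Z1→A 7·18=126, Z2→A 13·9=117, Z3→A 7·21=147, Z4→A 2·9=18, Z5→A 3·24=72. Service 480; fixed 70; total 550.
{A, B, C, D}: Z1→B 6·18=108, Z2→B 5·9=45, Z3→B 4·21=84, Z4→A 2·9=18, Z5→A 3·24=72. Service 327; fixed 308; total 635.
(All 15 nonempty subsets were checked; A and B is lowest.)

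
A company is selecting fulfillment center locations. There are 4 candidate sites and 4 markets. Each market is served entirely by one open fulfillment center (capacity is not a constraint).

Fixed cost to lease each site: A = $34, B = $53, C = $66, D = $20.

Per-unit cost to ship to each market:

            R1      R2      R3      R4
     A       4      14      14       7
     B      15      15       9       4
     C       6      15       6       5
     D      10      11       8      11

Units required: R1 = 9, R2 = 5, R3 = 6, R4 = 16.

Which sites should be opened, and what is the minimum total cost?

Open A and D; minimum total cost 305.

For any fixed open set, each market goes to its cheapest open site; total = fixed + service.
{A, D}: R1→A 4·9=36, R2→D 11·5=55, R3→D 8·6=48, R4→A 7·16=112. Service 251; fixed 54; total 305.
{A, B, D}: service 203 + fixed 107 = 310
{A, B}: service 224 + fixed 87 = 311
{A, B, C, D}: service 191 + fixed 173 = 364
(All 15 nonempty subsets were checked; A and D is lowest.)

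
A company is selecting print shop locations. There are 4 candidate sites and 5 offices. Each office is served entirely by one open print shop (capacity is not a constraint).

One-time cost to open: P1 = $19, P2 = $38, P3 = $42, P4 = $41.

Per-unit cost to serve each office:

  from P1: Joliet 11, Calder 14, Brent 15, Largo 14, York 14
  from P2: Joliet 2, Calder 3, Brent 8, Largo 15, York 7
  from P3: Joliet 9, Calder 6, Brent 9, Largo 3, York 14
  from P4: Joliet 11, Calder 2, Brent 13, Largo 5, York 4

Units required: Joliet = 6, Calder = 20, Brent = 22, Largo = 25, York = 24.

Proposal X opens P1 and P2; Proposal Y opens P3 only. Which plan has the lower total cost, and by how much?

Proposal X: {P1, P2}: Joliet→P2 2·6=12, Calder→P2 3·20=60, Brent→P2 8·22=176, Largo→P1 14·25=350, York→P2 7·24=168. Service 766; fixed 57; total 823.
Proposal Y: {P3}: Joliet→P3 9·6=54, Calder→P3 6·20=120, Brent→P3 9·22=198, Largo→P3 3·25=75, York→P3 14·24=336. Service 783; fixed 42; total 825.
Difference: |823 − 825| = 2.

Proposal X is cheaper by 2.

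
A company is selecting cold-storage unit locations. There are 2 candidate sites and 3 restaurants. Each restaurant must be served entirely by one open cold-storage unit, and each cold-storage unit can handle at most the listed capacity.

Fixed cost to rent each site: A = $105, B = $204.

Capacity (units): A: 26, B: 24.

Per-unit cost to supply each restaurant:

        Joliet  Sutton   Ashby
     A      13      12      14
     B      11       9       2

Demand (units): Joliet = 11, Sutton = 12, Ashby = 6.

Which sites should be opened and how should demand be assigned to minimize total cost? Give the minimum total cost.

Minimum total cost: 572

Open {A, B}: Joliet→A 13·11=143, Sutton→B 9·12=108, Ashby→B 2·6=12.
Loads: A carries 11/26, B carries 18/24. Service 263; fixed 309; total 572.
Next best feasible plan costs 586.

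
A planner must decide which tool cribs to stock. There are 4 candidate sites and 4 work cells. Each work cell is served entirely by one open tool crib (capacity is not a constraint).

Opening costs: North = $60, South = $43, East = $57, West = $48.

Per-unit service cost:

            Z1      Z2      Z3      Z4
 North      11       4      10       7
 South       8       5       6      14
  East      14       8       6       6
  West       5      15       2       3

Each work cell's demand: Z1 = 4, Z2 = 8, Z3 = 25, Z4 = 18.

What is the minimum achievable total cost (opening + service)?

For any fixed open set, each work cell goes to its cheapest open site; total = fixed + service.
{South, West}: Z1→West 5·4=20, Z2→South 5·8=40, Z3→West 2·25=50, Z4→West 3·18=54. Service 164; fixed 91; total 255.
{North, West}: service 156 + fixed 108 = 264
{West}: service 244 + fixed 48 = 292
{North, South, East, West}: service 156 + fixed 208 = 364
No other subset beats 255.

Minimum total cost: 255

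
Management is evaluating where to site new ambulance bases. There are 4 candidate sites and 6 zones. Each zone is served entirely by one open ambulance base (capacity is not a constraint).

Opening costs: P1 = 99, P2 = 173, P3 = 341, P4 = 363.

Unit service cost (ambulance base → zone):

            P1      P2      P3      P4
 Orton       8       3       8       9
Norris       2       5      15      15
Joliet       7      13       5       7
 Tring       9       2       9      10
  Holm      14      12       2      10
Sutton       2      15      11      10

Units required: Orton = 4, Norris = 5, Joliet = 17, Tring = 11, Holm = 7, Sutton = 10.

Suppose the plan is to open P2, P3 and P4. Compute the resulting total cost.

Each zone is assigned to its cheapest site among the open ones.
{P2, P3, P4}: Orton→P2 3·4=12, Norris→P2 5·5=25, Joliet→P3 5·17=85, Tring→P2 2·11=22, Holm→P3 2·7=14, Sutton→P4 10·10=100. Service 258; fixed 877; total 1135.

Total cost: 1135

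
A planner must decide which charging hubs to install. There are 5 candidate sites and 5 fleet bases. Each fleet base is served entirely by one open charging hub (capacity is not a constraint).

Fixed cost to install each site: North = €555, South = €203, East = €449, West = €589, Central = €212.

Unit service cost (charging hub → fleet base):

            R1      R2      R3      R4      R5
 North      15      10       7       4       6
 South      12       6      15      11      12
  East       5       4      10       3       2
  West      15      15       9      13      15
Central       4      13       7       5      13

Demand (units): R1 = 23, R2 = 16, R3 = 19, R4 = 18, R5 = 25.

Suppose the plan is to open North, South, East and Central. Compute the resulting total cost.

Total cost: 1812

Each fleet base is assigned to its cheapest site among the open ones.
{North, South, East, Central}: R1→Central 4·23=92, R2→East 4·16=64, R3→North 7·19=133, R4→East 3·18=54, R5→East 2·25=50. Service 393; fixed 1419; total 1812.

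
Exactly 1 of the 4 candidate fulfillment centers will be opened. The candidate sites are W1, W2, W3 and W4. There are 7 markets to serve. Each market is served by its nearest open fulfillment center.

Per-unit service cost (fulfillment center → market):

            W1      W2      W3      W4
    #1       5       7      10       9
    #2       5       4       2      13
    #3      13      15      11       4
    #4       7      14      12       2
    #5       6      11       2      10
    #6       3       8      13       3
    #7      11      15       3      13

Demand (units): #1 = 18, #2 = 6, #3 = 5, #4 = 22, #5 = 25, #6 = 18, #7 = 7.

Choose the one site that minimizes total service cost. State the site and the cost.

Choose W1 only; total service cost 620.

With exactly 1 open, each market uses its cheapest among the chosen.
{W1}: #1→W1 5·18=90, #2→W1 5·6=30, #3→W1 13·5=65, #4→W1 7·22=154, #5→W1 6·25=150, #6→W1 3·18=54, #7→W1 11·7=77. Service cost 620.
{W4}: service cost 699
{W3}: service cost 816
Among all 4 size-1 choices, {W1} is lowest.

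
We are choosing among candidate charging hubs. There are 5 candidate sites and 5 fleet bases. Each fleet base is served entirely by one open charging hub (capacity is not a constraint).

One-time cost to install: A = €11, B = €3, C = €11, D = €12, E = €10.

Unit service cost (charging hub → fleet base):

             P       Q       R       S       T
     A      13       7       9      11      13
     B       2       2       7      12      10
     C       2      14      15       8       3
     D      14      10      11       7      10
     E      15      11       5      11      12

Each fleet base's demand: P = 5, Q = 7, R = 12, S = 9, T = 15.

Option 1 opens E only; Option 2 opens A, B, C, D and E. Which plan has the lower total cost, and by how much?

Option 2 is cheaper by 262.

Option 1: {E}: P→E 15·5=75, Q→E 11·7=77, R→E 5·12=60, S→E 11·9=99, T→E 12·15=180. Service 491; fixed 10; total 501.
Option 2: {A, B, C, D, E}: P→B 2·5=10, Q→B 2·7=14, R→E 5·12=60, S→D 7·9=63, T→C 3·15=45. Service 192; fixed 47; total 239.
Difference: |501 − 239| = 262.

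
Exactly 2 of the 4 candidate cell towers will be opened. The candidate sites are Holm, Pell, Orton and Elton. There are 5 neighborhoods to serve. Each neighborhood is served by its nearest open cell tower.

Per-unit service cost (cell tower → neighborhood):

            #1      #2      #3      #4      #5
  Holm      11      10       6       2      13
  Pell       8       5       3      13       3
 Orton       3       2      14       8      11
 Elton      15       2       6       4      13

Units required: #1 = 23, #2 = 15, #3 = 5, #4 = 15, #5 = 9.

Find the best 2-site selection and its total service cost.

With exactly 2 open, each neighborhood uses its cheapest among the chosen.
{Holm, Orton}: #1→Orton 3·23=69, #2→Orton 2·15=30, #3→Holm 6·5=30, #4→Holm 2·15=30, #5→Orton 11·9=99. Service cost 258.
{Pell, Orton}: service cost 261
{Orton, Elton}: service cost 288
Among all 6 size-2 choices, {Holm, Orton} is lowest.

Choose Holm and Orton; total service cost 258.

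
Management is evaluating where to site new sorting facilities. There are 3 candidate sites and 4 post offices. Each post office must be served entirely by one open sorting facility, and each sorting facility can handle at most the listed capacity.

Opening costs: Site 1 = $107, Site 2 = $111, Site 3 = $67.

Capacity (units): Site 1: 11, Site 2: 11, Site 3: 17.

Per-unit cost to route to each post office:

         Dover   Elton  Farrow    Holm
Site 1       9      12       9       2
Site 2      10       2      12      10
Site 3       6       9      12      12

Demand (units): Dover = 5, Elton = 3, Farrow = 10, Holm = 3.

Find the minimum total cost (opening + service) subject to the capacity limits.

Open {Site 1, Site 3}: Dover→Site 3 6·5=30, Elton→Site 3 9·3=27, Farrow→Site 1 9·10=90, Holm→Site 3 12·3=36.
Loads: Site 1 carries 10/11, Site 3 carries 11/17. Service 183; fixed 174; total 357.
Next best feasible plan costs 364.

Minimum total cost: 357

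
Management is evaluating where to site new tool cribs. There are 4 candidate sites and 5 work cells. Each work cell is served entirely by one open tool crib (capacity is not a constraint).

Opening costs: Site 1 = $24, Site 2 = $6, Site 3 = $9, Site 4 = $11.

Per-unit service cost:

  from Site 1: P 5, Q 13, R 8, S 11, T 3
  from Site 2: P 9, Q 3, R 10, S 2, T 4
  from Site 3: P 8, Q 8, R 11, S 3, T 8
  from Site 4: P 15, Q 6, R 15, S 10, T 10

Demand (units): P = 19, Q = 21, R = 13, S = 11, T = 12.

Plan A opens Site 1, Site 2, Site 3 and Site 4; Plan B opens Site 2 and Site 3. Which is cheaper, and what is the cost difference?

Plan A: {Site 1, Site 2, Site 3, Site 4}: P→Site 1 5·19=95, Q→Site 2 3·21=63, R→Site 1 8·13=104, S→Site 2 2·11=22, T→Site 1 3·12=36. Service 320; fixed 50; total 370.
Plan B: {Site 2, Site 3}: P→Site 3 8·19=152, Q→Site 2 3·21=63, R→Site 2 10·13=130, S→Site 2 2·11=22, T→Site 2 4·12=48. Service 415; fixed 15; total 430.
Difference: |370 − 430| = 60.

Plan A is cheaper by 60.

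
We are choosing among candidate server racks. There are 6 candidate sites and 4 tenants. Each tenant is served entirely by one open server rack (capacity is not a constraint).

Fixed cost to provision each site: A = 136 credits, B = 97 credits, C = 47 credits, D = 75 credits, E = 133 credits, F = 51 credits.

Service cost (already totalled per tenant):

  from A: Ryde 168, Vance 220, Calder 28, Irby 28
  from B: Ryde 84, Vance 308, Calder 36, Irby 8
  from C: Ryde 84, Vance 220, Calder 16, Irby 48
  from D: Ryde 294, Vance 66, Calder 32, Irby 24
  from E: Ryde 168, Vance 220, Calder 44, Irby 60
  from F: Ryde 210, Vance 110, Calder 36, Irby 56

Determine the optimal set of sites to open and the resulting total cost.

Open C and D; minimum total cost 312.

For any fixed open set, each tenant goes to its cheapest open site; total = fixed + service.
{C, D}: Ryde→C 84, Vance→D 66, Calder→C 16, Irby→D 24. Service 190; fixed 122; total 312.
{C, F}: Ryde→C 84, Vance→F 110, Calder→C 16, Irby→C 48. Service 258; fixed 98; total 356.
{B, D}: service 190 + fixed 172 = 362
{A, B, C, D, E, F}: service 174 + fixed 539 = 713
No other subset beats 312.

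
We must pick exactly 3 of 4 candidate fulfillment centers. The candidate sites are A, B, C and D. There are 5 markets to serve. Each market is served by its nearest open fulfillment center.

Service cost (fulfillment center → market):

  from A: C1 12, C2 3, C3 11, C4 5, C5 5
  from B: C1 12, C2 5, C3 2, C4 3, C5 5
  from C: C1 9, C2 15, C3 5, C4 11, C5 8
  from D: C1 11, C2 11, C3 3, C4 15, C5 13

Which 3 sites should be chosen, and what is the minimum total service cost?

Choose A, B and C; total service cost 22.

With exactly 3 open, each market uses its cheapest among the chosen.
{A, B, C}: C1→C 9, C2→A 3, C3→B 2, C4→B 3, C5→A 5. Service cost 22.
{A, B, D}: service cost 24
{B, C, D}: service cost 24
Among all 4 size-3 choices, {A, B, C} is lowest.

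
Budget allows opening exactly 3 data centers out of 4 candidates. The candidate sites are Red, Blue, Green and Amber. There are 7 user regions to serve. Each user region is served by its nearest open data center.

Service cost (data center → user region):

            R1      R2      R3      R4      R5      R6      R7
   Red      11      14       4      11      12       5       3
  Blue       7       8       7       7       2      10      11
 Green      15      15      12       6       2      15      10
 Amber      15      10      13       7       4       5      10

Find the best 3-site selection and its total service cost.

With exactly 3 open, each user region uses its cheapest among the chosen.
{Red, Blue, Green}: R1→Blue 7, R2→Blue 8, R3→Red 4, R4→Green 6, R5→Blue 2, R6→Red 5, R7→Red 3. Service cost 35.
{Red, Blue, Amber}: service cost 36
{Red, Green, Amber}: service cost 41
Among all 4 size-3 choices, {Red, Blue, Green} is lowest.

Choose Red, Blue and Green; total service cost 35.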